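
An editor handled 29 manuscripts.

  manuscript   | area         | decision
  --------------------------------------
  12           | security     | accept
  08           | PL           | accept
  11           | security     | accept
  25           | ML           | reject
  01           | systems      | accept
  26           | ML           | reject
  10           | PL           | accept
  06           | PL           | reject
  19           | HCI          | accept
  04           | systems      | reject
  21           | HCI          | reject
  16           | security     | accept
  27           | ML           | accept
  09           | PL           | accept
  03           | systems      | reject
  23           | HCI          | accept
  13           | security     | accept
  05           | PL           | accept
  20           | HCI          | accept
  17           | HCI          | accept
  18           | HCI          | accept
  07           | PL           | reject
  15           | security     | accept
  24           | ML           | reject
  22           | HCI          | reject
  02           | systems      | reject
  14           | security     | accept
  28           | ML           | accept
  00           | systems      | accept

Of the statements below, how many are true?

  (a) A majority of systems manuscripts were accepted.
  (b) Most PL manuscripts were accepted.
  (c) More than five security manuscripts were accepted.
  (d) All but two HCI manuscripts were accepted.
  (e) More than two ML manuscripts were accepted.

3

(a) systems: |A| = 5, |A ∩ B| = 2; needs |A ∩ B| > |A ∖ B| — false.
(b) PL: |A| = 6, |A ∩ B| = 4; needs |A ∩ B| > |A ∖ B| — true.
(c) security: |A| = 6, |A ∩ B| = 6; needs |A ∩ B| > 5 — true.
(d) HCI: |A| = 7, |A ∩ B| = 5; needs |A ∖ B| = 2 — true.
(e) ML: |A| = 5, |A ∩ B| = 2; needs |A ∩ B| > 2 — false.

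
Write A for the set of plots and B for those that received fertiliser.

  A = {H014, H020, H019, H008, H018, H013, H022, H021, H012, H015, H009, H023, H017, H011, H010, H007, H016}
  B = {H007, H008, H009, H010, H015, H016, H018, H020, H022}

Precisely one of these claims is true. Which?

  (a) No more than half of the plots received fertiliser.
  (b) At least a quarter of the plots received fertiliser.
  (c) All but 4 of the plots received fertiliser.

|A| = 17, |A ∩ B| = 9, |A ∖ B| = 8.
(a) requires |A ∩ B| ≤ |A ∖ B|: false.
(b) requires |A ∩ B| / |A| ≥ 1/4: true.
(c) requires |A ∖ B| = 4: false.

(b)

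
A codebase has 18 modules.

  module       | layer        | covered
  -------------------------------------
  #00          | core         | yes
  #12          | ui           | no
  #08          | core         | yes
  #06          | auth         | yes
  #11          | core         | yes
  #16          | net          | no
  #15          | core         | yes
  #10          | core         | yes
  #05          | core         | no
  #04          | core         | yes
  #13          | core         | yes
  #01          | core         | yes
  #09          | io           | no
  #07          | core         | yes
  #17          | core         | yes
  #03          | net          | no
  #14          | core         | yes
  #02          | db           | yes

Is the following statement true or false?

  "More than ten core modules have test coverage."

True

Truth condition: |A ∩ B| > 10.
A (the restrictor) = {#00, #08, #11, #15, #10, #05, #04, #13, #01, #07, #17, #14}, |A| = 12.
A ∩ B = {#00, #08, #11, #15, #10, #04, #13, #01, #07, #17, #14}, so |A ∩ B| = 11.
|A ∩ B| = 11, so the statement is true.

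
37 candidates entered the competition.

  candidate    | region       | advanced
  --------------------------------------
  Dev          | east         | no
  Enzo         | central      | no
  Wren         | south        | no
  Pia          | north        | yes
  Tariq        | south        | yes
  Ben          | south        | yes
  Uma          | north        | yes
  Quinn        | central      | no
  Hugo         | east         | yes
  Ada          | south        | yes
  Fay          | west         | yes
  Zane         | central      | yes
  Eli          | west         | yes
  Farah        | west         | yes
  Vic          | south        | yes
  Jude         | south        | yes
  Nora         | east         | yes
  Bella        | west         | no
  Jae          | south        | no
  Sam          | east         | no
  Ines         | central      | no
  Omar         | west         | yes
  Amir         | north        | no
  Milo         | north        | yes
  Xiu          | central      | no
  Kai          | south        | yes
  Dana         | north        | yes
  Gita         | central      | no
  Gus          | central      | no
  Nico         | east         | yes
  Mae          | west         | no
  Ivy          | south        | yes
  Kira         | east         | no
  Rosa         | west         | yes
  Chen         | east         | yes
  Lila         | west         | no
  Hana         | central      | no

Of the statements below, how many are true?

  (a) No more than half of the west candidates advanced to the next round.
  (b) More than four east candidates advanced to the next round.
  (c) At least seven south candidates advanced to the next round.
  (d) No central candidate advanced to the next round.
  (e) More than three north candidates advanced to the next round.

(a) west: |A| = 8, |A ∩ B| = 5; needs |A ∩ B| ≤ |A ∖ B| — false.
(b) east: |A| = 7, |A ∩ B| = 4; needs |A ∩ B| > 4 — false.
(c) south: |A| = 9, |A ∩ B| = 7; needs |A ∩ B| ≥ 7 — true.
(d) central: |A| = 8, |A ∩ B| = 1; needs A ∩ B = ∅ (|A ∩ B| = 0) — false.
(e) north: |A| = 5, |A ∩ B| = 4; needs |A ∩ B| > 3 — true.

2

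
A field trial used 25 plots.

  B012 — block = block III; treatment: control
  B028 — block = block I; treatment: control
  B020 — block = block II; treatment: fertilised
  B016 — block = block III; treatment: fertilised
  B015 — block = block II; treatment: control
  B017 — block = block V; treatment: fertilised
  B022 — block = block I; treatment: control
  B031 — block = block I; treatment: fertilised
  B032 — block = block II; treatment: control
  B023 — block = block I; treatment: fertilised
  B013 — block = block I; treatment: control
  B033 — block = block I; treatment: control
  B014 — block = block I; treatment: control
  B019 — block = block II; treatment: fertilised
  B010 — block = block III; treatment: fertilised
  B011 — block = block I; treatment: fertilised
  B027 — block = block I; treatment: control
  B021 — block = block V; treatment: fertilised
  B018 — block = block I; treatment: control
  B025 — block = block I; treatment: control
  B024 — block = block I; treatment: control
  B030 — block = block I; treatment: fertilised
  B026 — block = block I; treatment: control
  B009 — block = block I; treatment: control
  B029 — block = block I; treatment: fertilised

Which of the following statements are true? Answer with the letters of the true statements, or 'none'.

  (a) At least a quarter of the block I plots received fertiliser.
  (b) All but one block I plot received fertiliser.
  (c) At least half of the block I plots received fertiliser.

|A| = 16, |A ∩ B| = 5, |A ∖ B| = 11.
(a) |A ∩ B| / |A| ≥ 1/4: holds.
(b) |A ∖ B| = 1: fails.
(c) |A ∩ B| ≥ |A ∖ B|: fails.

(a)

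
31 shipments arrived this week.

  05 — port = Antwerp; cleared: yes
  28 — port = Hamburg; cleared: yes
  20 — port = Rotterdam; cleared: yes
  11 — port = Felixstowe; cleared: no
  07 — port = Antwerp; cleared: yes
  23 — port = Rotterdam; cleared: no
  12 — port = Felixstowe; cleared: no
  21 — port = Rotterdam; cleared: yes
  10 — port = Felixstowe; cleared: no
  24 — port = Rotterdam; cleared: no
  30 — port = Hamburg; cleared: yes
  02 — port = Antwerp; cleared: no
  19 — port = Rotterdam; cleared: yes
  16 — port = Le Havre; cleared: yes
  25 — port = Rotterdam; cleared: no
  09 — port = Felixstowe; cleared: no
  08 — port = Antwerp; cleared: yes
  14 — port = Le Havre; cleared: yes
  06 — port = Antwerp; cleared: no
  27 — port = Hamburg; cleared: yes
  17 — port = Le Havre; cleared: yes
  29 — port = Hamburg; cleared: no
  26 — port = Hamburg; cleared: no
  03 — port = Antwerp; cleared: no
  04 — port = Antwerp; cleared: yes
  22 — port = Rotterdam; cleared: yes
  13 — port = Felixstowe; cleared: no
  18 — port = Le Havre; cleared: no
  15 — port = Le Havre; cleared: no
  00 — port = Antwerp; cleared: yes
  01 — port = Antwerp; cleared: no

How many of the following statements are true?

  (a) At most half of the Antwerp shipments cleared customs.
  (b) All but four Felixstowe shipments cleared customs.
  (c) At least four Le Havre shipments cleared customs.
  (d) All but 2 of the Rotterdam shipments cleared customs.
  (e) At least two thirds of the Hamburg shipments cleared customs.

(a) Antwerp: |A| = 9, |A ∩ B| = 5; needs |A ∩ B| ≤ |A ∖ B| — false.
(b) Felixstowe: |A| = 5, |A ∩ B| = 0; needs |A ∖ B| = 4 — false.
(c) Le Havre: |A| = 5, |A ∩ B| = 3; needs |A ∩ B| ≥ 4 — false.
(d) Rotterdam: |A| = 7, |A ∩ B| = 4; needs |A ∖ B| = 2 — false.
(e) Hamburg: |A| = 5, |A ∩ B| = 3; needs |A ∩ B| / |A| ≥ 2/3 — false.

0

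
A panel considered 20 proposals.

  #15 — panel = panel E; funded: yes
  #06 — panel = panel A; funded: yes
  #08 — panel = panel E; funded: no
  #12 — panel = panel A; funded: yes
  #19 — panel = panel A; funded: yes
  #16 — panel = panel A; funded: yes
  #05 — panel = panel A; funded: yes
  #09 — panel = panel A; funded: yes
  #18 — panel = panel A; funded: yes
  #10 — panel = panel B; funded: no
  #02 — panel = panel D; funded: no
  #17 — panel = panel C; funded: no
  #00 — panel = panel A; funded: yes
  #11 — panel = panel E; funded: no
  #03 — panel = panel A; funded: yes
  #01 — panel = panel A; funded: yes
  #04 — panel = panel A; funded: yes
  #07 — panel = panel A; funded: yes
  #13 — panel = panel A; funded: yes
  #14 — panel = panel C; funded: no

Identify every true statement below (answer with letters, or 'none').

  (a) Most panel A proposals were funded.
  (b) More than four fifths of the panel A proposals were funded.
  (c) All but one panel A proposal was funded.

(a), (b)

|A| = 13, |A ∩ B| = 13, |A ∖ B| = 0.
(a) |A ∩ B| > |A ∖ B|: holds.
(b) |A ∩ B| / |A| > 4/5: holds.
(c) |A ∖ B| = 1: fails.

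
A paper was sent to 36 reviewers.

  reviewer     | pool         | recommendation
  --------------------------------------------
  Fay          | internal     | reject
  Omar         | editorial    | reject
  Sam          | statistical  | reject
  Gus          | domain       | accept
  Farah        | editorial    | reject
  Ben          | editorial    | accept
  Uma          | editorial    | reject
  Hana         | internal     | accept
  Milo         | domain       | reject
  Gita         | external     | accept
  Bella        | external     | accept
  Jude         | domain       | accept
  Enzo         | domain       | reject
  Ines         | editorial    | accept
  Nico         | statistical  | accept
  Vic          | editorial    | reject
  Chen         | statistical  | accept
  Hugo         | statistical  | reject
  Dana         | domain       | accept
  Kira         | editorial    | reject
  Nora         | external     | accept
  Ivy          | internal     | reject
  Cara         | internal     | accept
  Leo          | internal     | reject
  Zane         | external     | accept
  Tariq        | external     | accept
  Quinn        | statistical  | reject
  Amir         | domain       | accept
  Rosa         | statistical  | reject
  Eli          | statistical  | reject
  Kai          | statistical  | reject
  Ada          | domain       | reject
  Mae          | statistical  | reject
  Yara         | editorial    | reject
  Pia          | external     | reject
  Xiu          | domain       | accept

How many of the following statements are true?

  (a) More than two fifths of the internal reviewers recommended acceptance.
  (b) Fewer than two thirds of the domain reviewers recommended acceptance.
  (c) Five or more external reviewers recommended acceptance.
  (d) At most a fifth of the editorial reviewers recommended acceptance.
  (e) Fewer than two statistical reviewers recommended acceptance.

(a) internal: |A| = 5, |A ∩ B| = 2; needs |A ∩ B| / |A| > 2/5 — false.
(b) domain: |A| = 8, |A ∩ B| = 5; needs |A ∩ B| / |A| < 2/3 — true.
(c) external: |A| = 6, |A ∩ B| = 5; needs |A ∩ B| ≥ 5 — true.
(d) editorial: |A| = 8, |A ∩ B| = 2; needs |A ∩ B| / |A| ≤ 1/5 — false.
(e) statistical: |A| = 9, |A ∩ B| = 2; needs |A ∩ B| < 2 — false.

2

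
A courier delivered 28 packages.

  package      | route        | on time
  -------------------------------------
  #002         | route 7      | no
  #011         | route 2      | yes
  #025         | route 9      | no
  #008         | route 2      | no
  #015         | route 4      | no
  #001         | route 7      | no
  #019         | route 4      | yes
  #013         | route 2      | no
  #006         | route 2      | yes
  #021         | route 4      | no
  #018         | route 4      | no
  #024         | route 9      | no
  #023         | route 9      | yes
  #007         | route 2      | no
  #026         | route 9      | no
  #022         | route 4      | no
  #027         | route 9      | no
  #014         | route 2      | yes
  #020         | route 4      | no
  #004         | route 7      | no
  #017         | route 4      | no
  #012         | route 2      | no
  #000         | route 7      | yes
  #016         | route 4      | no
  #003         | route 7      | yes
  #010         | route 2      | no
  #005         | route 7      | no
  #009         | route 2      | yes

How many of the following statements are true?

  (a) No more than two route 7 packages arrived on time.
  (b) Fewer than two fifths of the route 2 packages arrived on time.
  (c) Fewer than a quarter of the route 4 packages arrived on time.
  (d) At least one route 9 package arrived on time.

3

(a) route 7: |A| = 6, |A ∩ B| = 2; needs |A ∩ B| ≤ 2 — true.
(b) route 2: |A| = 9, |A ∩ B| = 4; needs |A ∩ B| / |A| < 2/5 — false.
(c) route 4: |A| = 8, |A ∩ B| = 1; needs |A ∩ B| / |A| < 1/4 — true.
(d) route 9: |A| = 5, |A ∩ B| = 1; needs A ∩ B ≠ ∅ (|A ∩ B| ≥ 1) — true.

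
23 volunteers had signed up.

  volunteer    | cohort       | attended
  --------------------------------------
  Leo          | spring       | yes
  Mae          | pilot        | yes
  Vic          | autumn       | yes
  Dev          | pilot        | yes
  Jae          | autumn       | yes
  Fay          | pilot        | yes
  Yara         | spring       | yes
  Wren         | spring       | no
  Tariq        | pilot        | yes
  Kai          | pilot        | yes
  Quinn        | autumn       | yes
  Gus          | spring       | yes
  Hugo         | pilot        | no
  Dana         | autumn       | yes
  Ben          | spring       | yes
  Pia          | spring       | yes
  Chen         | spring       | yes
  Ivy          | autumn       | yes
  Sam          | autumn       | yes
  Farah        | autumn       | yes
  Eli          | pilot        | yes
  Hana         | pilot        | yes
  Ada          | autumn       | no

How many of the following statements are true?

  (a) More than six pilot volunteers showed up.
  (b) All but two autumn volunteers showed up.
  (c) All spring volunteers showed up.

(a) pilot: |A| = 8, |A ∩ B| = 7; needs |A ∩ B| > 6 — true.
(b) autumn: |A| = 8, |A ∩ B| = 7; needs |A ∖ B| = 2 — false.
(c) spring: |A| = 7, |A ∩ B| = 6; needs A ⊆ B, i.e. every element of A is in B (|A ∖ B| = 0) — false.

1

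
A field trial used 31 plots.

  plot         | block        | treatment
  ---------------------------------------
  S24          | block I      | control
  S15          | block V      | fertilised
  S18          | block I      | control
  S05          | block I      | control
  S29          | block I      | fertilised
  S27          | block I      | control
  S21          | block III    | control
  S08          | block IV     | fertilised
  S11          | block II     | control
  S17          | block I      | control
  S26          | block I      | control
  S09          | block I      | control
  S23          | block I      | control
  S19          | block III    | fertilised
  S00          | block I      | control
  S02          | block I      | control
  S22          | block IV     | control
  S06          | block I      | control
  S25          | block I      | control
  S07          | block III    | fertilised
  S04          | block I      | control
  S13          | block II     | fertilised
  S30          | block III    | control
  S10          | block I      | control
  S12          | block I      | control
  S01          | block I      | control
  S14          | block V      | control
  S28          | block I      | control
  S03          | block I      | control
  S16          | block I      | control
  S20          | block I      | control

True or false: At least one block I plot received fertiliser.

True

'At least one block I plot received fertiliser' holds iff A ∩ B ≠ ∅ (|A ∩ B| ≥ 1).
|A| = 21, |A ∩ B| = 1, |A ∖ B| = 20.
So the statement is true.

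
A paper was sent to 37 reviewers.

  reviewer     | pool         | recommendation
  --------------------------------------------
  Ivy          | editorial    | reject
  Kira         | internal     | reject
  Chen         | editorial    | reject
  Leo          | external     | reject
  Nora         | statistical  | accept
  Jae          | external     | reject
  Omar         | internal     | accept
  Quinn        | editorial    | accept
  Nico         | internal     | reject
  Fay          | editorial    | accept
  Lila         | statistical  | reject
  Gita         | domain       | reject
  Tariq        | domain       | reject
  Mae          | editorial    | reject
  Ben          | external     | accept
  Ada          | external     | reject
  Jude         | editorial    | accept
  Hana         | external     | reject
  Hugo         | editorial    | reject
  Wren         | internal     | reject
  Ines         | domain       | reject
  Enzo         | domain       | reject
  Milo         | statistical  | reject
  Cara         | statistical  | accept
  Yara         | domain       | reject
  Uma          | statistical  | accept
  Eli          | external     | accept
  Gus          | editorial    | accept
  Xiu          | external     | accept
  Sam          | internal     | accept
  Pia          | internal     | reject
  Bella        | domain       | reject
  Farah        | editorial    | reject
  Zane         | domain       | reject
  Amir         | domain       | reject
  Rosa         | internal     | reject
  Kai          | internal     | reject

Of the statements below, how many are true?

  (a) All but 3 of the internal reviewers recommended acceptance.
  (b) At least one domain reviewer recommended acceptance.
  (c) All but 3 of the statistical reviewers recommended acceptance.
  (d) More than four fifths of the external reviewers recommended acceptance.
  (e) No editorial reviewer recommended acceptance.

(a) internal: |A| = 8, |A ∩ B| = 2; needs |A ∖ B| = 3 — false.
(b) domain: |A| = 8, |A ∩ B| = 0; needs A ∩ B ≠ ∅ (|A ∩ B| ≥ 1) — false.
(c) statistical: |A| = 5, |A ∩ B| = 3; needs |A ∖ B| = 3 — false.
(d) external: |A| = 7, |A ∩ B| = 3; needs |A ∩ B| / |A| > 4/5 — false.
(e) editorial: |A| = 9, |A ∩ B| = 4; needs A ∩ B = ∅ (|A ∩ B| = 0) — false.

0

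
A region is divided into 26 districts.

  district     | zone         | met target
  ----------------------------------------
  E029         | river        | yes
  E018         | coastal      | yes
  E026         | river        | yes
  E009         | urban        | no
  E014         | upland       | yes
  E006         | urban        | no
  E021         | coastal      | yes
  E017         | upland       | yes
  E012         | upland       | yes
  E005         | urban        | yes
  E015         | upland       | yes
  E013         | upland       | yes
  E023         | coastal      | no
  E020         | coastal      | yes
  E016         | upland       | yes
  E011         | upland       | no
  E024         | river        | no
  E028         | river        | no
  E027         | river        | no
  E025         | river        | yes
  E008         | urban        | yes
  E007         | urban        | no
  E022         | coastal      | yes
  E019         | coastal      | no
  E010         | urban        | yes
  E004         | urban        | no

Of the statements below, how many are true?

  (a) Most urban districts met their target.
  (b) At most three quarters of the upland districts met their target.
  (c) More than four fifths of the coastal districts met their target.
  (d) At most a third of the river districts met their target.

0

(a) urban: |A| = 7, |A ∩ B| = 3; needs |A ∩ B| > |A ∖ B| — false.
(b) upland: |A| = 7, |A ∩ B| = 6; needs |A ∩ B| / |A| ≤ 3/4 — false.
(c) coastal: |A| = 6, |A ∩ B| = 4; needs |A ∩ B| / |A| > 4/5 — false.
(d) river: |A| = 6, |A ∩ B| = 3; needs |A ∩ B| / |A| ≤ 1/3 — false.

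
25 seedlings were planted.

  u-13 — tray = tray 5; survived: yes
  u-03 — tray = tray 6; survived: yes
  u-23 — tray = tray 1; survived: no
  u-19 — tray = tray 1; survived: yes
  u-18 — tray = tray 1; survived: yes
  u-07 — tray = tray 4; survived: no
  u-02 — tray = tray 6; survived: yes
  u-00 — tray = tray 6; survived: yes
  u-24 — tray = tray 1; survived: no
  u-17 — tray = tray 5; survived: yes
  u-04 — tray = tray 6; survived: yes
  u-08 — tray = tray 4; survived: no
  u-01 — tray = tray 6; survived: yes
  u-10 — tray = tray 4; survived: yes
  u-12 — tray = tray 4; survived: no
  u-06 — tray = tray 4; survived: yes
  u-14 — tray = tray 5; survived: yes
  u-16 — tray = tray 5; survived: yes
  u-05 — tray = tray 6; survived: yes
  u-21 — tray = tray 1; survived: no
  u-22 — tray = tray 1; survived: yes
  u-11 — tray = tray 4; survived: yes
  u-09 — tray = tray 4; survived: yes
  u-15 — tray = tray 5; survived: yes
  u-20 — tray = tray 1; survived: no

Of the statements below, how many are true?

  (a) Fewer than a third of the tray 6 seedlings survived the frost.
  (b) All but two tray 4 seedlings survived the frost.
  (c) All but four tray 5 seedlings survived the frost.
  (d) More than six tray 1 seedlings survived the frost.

(a) tray 6: |A| = 6, |A ∩ B| = 6; needs |A ∩ B| / |A| < 1/3 — false.
(b) tray 4: |A| = 7, |A ∩ B| = 4; needs |A ∖ B| = 2 — false.
(c) tray 5: |A| = 5, |A ∩ B| = 5; needs |A ∖ B| = 4 — false.
(d) tray 1: |A| = 7, |A ∩ B| = 3; needs |A ∩ B| > 6 — false.

0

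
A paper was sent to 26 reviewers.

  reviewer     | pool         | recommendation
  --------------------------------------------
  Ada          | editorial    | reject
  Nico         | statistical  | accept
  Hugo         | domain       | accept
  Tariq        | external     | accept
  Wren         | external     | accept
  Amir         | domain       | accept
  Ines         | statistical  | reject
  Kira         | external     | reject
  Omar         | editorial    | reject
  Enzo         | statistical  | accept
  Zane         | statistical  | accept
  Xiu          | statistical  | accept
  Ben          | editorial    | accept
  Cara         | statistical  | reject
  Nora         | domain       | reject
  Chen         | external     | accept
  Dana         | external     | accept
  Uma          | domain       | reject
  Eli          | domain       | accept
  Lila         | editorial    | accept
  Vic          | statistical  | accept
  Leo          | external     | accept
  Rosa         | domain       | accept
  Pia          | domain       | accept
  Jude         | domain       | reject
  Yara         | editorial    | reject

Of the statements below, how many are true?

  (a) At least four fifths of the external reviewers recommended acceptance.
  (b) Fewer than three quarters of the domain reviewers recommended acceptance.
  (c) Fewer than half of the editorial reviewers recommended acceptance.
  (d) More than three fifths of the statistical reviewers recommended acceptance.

(a) external: |A| = 6, |A ∩ B| = 5; needs |A ∩ B| / |A| ≥ 4/5 — true.
(b) domain: |A| = 8, |A ∩ B| = 5; needs |A ∩ B| / |A| < 3/4 — true.
(c) editorial: |A| = 5, |A ∩ B| = 2; needs |A ∩ B| < |A ∖ B| — true.
(d) statistical: |A| = 7, |A ∩ B| = 5; needs |A ∩ B| / |A| > 3/5 — true.

4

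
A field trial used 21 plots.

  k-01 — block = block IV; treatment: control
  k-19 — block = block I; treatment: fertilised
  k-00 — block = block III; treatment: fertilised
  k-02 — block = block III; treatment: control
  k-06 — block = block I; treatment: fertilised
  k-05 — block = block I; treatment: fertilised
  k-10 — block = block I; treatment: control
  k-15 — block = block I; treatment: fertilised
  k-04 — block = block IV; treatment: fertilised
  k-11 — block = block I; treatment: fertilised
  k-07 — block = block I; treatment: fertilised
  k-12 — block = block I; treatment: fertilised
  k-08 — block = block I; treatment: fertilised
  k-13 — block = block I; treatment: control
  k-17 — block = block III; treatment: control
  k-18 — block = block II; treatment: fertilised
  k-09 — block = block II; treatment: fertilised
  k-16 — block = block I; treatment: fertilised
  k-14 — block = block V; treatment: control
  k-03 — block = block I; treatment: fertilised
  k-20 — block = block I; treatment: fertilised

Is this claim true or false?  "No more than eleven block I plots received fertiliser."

True

The determiner here denotes the relation: |A ∩ B| ≤ 11.
A (the restrictor) = {k-19, k-06, k-05, k-10, k-15, k-11, k-07, k-12, k-08, k-13, k-16, k-03, k-20}, |A| = 13.
A ∩ B = {k-19, k-06, k-05, k-15, k-11, k-07, k-12, k-08, k-16, k-03, k-20}, so |A ∩ B| = 11.
|A ∩ B| = 11, so the statement is true.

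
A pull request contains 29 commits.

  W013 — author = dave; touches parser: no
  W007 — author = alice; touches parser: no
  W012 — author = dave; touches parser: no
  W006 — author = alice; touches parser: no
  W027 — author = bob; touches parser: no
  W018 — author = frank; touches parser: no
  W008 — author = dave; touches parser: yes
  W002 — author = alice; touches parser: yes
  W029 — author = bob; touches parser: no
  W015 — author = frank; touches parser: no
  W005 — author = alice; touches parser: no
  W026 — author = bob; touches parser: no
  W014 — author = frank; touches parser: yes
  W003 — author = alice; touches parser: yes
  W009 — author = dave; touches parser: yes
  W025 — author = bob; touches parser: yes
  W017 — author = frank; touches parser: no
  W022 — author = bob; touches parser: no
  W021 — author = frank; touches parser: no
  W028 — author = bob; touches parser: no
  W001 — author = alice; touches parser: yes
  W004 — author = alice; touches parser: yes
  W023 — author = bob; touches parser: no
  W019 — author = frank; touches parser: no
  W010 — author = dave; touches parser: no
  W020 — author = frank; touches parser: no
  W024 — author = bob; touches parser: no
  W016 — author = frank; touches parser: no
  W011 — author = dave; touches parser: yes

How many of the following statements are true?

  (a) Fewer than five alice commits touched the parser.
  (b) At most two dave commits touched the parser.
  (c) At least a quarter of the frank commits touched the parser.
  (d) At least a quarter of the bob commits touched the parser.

(a) alice: |A| = 7, |A ∩ B| = 4; needs |A ∩ B| < 5 — true.
(b) dave: |A| = 6, |A ∩ B| = 3; needs |A ∩ B| ≤ 2 — false.
(c) frank: |A| = 8, |A ∩ B| = 1; needs |A ∩ B| / |A| ≥ 1/4 — false.
(d) bob: |A| = 8, |A ∩ B| = 1; needs |A ∩ B| / |A| ≥ 1/4 — false.

1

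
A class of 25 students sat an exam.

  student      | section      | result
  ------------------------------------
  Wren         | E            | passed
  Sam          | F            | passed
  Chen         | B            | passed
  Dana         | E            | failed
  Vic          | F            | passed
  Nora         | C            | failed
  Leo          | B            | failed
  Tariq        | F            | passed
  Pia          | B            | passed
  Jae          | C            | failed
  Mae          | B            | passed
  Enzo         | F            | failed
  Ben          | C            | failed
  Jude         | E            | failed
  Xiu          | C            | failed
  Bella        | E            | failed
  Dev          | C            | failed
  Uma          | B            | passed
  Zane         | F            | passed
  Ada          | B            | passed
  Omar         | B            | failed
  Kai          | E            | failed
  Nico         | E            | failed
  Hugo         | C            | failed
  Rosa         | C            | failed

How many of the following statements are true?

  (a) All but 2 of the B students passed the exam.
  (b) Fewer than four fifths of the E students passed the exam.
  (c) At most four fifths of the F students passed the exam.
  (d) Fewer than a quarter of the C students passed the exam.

(a) B: |A| = 7, |A ∩ B| = 5; needs |A ∖ B| = 2 — true.
(b) E: |A| = 6, |A ∩ B| = 1; needs |A ∩ B| / |A| < 4/5 — true.
(c) F: |A| = 5, |A ∩ B| = 4; needs |A ∩ B| / |A| ≤ 4/5 — true.
(d) C: |A| = 7, |A ∩ B| = 0; needs |A ∩ B| / |A| < 1/4 — true.

4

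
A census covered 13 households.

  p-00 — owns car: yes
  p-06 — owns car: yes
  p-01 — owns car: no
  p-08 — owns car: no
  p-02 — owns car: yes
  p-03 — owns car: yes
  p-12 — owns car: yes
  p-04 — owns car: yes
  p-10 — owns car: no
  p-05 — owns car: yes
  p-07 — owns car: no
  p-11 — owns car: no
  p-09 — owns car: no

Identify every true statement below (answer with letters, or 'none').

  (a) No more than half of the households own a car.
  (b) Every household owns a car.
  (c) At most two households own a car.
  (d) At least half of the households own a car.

(d)

|A| = 13, |A ∩ B| = 7, |A ∖ B| = 6.
(a) |A ∩ B| ≤ |A ∖ B|: fails.
(b) A ⊆ B, i.e. every element of A is in B (|A ∖ B| = 0): fails.
(c) |A ∩ B| ≤ 2: fails.
(d) |A ∩ B| ≥ |A ∖ B|: holds.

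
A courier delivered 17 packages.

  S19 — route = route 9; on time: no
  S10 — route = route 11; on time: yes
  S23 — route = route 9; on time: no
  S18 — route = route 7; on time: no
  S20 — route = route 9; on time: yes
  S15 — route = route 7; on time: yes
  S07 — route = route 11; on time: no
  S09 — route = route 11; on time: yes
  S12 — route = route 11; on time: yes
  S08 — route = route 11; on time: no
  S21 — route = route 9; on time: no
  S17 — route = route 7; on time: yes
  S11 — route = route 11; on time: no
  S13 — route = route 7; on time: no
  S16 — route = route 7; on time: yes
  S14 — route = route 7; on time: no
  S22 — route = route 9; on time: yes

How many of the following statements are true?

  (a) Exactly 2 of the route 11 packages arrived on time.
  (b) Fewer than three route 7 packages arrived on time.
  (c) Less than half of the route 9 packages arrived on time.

1

(a) route 11: |A| = 6, |A ∩ B| = 3; needs |A ∩ B| = 2 — false.
(b) route 7: |A| = 6, |A ∩ B| = 3; needs |A ∩ B| < 3 — false.
(c) route 9: |A| = 5, |A ∩ B| = 2; needs |A ∩ B| < |A ∖ B| — true.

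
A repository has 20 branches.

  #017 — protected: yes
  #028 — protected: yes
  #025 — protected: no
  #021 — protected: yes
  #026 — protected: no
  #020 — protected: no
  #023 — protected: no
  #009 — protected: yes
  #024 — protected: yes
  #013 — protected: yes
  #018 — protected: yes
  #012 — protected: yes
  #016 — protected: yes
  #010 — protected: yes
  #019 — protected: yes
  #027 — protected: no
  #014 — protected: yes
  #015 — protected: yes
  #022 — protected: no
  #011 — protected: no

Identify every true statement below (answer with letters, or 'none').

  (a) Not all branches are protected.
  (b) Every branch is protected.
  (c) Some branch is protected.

|A| = 20, |A ∩ B| = 13, |A ∖ B| = 7.
(a) A ⊄ B (|A ∖ B| ≥ 1): holds.
(b) A ⊆ B, i.e. every element of A is in B (|A ∖ B| = 0): fails.
(c) A ∩ B ≠ ∅ (|A ∩ B| ≥ 1): holds.

(a), (c)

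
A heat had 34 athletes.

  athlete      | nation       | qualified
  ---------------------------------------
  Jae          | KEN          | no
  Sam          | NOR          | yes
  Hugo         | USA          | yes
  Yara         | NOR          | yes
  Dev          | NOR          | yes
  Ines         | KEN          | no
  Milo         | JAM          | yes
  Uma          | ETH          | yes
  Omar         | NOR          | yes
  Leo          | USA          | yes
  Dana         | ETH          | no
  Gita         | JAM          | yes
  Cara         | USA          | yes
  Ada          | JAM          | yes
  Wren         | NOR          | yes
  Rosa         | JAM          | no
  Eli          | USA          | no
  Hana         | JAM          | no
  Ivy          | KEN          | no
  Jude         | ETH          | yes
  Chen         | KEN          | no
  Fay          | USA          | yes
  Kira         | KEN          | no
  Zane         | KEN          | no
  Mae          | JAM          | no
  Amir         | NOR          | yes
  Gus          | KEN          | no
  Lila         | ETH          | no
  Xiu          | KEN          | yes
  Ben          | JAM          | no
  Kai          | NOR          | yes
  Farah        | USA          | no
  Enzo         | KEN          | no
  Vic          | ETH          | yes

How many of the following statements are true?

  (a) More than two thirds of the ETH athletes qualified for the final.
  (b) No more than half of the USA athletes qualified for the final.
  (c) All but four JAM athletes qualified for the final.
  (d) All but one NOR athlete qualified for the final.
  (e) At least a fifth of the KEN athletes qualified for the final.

1

(a) ETH: |A| = 5, |A ∩ B| = 3; needs |A ∩ B| / |A| > 2/3 — false.
(b) USA: |A| = 6, |A ∩ B| = 4; needs |A ∩ B| ≤ |A ∖ B| — false.
(c) JAM: |A| = 7, |A ∩ B| = 3; needs |A ∖ B| = 4 — true.
(d) NOR: |A| = 7, |A ∩ B| = 7; needs |A ∖ B| = 1 — false.
(e) KEN: |A| = 9, |A ∩ B| = 1; needs |A ∩ B| / |A| ≥ 1/5 — false.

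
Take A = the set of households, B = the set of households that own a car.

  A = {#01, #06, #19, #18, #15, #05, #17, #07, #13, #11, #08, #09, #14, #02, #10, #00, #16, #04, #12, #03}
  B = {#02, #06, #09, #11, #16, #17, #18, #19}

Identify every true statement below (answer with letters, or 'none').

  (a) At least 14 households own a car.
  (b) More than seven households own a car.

|A| = 20, |A ∩ B| = 8, |A ∖ B| = 12.
(a) |A ∩ B| ≥ 14: fails.
(b) |A ∩ B| > 7: holds.

(b)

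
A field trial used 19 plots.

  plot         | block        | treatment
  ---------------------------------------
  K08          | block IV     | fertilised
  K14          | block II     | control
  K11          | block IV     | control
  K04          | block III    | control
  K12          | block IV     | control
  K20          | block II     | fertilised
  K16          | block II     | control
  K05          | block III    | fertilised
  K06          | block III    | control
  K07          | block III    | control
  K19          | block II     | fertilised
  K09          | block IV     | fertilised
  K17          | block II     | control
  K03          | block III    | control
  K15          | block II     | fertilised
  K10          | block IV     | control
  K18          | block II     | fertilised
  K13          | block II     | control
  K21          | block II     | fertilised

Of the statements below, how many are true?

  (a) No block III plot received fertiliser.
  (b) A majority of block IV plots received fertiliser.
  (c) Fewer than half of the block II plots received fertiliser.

(a) block III: |A| = 5, |A ∩ B| = 1; needs A ∩ B = ∅ (|A ∩ B| = 0) — false.
(b) block IV: |A| = 5, |A ∩ B| = 2; needs |A ∩ B| > |A ∖ B| — false.
(c) block II: |A| = 9, |A ∩ B| = 5; needs |A ∩ B| < |A ∖ B| — false.

0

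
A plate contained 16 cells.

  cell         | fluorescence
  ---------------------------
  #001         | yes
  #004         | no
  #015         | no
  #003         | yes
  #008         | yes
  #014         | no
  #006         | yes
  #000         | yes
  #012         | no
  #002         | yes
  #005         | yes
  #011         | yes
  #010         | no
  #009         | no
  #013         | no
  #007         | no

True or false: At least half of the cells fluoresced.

Truth condition: |A ∩ B| ≥ |A ∖ B|.
|A| = 16, |A ∩ B| = 8, |A ∖ B| = 8.
8 = 8, so the statement is true.

True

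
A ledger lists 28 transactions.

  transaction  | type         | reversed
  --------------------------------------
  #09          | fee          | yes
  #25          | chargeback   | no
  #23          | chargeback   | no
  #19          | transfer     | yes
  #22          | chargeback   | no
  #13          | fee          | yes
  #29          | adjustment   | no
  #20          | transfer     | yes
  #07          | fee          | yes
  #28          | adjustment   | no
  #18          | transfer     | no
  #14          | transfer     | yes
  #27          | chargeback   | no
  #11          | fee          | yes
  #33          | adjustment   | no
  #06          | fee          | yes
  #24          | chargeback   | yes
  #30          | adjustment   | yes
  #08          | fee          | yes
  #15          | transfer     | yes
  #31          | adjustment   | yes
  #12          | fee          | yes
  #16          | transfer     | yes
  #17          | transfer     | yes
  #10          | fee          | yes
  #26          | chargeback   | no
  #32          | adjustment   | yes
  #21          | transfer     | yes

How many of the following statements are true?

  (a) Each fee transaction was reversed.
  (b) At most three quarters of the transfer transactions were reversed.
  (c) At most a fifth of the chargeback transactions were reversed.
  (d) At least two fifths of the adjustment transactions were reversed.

3

(a) fee: |A| = 8, |A ∩ B| = 8; needs A ⊆ B, i.e. every element of A is in B (|A ∖ B| = 0) — true.
(b) transfer: |A| = 8, |A ∩ B| = 7; needs |A ∩ B| / |A| ≤ 3/4 — false.
(c) chargeback: |A| = 6, |A ∩ B| = 1; needs |A ∩ B| / |A| ≤ 1/5 — true.
(d) adjustment: |A| = 6, |A ∩ B| = 3; needs |A ∩ B| / |A| ≥ 2/5 — true.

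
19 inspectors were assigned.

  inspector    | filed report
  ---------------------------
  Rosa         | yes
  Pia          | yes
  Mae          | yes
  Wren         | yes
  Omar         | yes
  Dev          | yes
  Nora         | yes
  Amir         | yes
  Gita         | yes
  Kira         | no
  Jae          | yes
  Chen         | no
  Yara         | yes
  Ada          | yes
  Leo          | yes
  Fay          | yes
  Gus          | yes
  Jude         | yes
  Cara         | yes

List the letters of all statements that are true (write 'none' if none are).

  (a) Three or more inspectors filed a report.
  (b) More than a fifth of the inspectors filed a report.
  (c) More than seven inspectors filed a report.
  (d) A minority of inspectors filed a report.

(a), (b), (c)

|A| = 19, |A ∩ B| = 17, |A ∖ B| = 2.
(a) |A ∩ B| ≥ 3: holds.
(b) |A ∩ B| / |A| > 1/5: holds.
(c) |A ∩ B| > 7: holds.
(d) |A ∩ B| < |A ∖ B|: fails.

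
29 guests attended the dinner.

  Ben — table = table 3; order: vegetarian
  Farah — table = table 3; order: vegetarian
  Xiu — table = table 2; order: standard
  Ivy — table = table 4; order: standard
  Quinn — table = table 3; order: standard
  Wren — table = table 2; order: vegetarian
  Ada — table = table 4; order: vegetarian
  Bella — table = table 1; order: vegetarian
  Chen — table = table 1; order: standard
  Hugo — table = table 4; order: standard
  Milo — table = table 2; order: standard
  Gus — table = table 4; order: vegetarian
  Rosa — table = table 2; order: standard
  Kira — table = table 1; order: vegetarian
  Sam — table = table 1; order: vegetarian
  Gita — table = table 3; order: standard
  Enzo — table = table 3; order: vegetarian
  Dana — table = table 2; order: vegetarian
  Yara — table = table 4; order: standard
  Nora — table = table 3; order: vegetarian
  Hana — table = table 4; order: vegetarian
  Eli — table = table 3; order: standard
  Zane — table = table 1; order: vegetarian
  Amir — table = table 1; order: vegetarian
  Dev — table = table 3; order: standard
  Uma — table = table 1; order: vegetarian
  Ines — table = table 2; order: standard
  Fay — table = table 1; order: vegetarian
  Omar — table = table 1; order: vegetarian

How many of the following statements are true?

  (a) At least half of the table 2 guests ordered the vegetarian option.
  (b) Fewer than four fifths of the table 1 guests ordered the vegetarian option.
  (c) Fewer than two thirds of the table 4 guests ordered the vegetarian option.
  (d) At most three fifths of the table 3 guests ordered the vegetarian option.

(a) table 2: |A| = 6, |A ∩ B| = 2; needs |A ∩ B| ≥ |A ∖ B| — false.
(b) table 1: |A| = 9, |A ∩ B| = 8; needs |A ∩ B| / |A| < 4/5 — false.
(c) table 4: |A| = 6, |A ∩ B| = 3; needs |A ∩ B| / |A| < 2/3 — true.
(d) table 3: |A| = 8, |A ∩ B| = 4; needs |A ∩ B| / |A| ≤ 3/5 — true.

2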